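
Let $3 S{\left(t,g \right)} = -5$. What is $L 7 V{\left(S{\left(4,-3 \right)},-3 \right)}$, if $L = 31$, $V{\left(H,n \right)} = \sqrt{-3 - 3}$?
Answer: $217 i \sqrt{6} \approx 531.54 i$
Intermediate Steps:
$S{\left(t,g \right)} = - \frac{5}{3}$ ($S{\left(t,g \right)} = \frac{1}{3} \left(-5\right) = - \frac{5}{3}$)
$V{\left(H,n \right)} = i \sqrt{6}$ ($V{\left(H,n \right)} = \sqrt{-6} = i \sqrt{6}$)
$L 7 V{\left(S{\left(4,-3 \right)},-3 \right)} = 31 \cdot 7 i \sqrt{6} = 217 i \sqrt{6}$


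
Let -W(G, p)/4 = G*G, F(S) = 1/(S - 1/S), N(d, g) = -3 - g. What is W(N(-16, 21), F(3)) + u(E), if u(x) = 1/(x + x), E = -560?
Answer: -2580481/1120 ≈ -2304.0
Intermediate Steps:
W(G, p) = -4*G**2 (W(G, p) = -4*G*G = -4*G**2)
u(x) = 1/(2*x)
W(N(-16, 21), F(3)) + u(E) = -4*(-3 - 1*21)**2 + (1/2)/(-560) = -4*(-3 - 21)**2 + (1/2)*(-1/560) = -4*(-24)**2 - 1/1120 = -4*576 - 1/1120 = -2304 - 1/1120 = -2580481/1120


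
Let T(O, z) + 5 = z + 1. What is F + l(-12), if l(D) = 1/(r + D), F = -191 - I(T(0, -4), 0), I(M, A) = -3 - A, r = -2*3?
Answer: -3385/18 ≈ -188.06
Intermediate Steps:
T(O, z) = -4 + z (T(O, z) = -5 + (z + 1) = -5 + (1 + z) = -4 + z)
r = -6
F = -188 (F = -191 - (-3 - 1*0) = -191 - (-3 + 0) = -191 - 1*(-3) = -191 + 3 = -188)
l(D) = 1/(-6 + D)
F + l(-12) = -188 + 1/(-6 - 12) = -188 + 1/(-18) = -188 - 1/18 = -3385/18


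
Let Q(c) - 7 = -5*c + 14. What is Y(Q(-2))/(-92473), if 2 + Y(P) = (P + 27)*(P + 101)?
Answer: -7654/92473 ≈ -0.082770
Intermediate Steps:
Q(c) = 21 - 5*c (Q(c) = 7 + (-5*c + 14) = 7 + (14 - 5*c) = 21 - 5*c)
Y(P) = -2 + (27 + P)*(101 + P) (Y(P) = -2 + (P + 27)*(P + 101) = -2 + (27 + P)*(101 + P))
Y(Q(-2))/(-92473) = (2725 + (21 - 5*(-2))² + 128*(21 - 5*(-2)))/(-92473) = (2725 + (21 + 10)² + 128*(21 + 10))*(-1/92473) = (2725 + 31² + 128*31)*(-1/92473) = (2725 + 961 + 3968)*(-1/92473) = 7654*(-1/92473) = -7654/92473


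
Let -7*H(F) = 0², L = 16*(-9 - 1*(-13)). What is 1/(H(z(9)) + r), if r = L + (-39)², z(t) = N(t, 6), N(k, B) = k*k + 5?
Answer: 1/1585 ≈ 0.00063092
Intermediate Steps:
N(k, B) = 5 + k² (N(k, B) = k² + 5 = 5 + k²)
z(t) = 5 + t²
L = 64 (L = 16*(-9 + 13) = 16*4 = 64)
H(F) = 0 (H(F) = -⅐*0² = -⅐*0 = 0)
r = 1585 (r = 64 + (-39)² = 64 + 1521 = 1585)
1/(H(z(9)) + r) = 1/(0 + 1585) = 1/1585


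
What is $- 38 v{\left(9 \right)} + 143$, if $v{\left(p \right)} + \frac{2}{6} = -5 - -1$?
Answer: $\frac{923}{3} \approx 307.67$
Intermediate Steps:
$v{\left(p \right)} = - \frac{13}{3}$ ($v{\left(p \right)} = - \frac{1}{3} - 4 = - \frac{13}{3}$)
$- 38 v{\left(9 \right)} + 143 = \left(-38\right) \left(- \frac{13}{3}\right) + 143 = \frac{494}{3} + 143 = \frac{923}{3}$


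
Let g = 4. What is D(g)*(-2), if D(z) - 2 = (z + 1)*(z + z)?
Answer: -84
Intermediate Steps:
D(z) = 2 + 2*z*(1 + z) (D(z) = 2 + (z + 1)*(z + z) = 2 + (1 + z)*(2*z) = 2 + 2*z*(1 + z))
D(g)*(-2) = (2 + 2*4 + 2*4²)*(-2) = (2 + 8 + 2*16)*(-2) = (2 + 8 + 32)*(-2) = 42*(-2) = -84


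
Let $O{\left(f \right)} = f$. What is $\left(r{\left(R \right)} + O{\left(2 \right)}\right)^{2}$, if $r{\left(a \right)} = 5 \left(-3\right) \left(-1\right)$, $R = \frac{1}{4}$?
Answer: $289$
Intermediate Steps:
$R = \frac{1}{4} \approx 0.25$
$r{\left(a \right)} = 15$ ($r{\left(a \right)} = \left(-15\right) \left(-1\right) = 15$)
$\left(r{\left(R \right)} + O{\left(2 \right)}\right)^{2} = \left(15 + 2\right)^{2} = 17^{2} = 289$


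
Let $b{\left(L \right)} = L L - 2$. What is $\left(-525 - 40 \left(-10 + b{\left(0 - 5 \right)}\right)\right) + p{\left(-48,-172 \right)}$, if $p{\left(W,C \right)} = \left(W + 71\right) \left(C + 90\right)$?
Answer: $-2931$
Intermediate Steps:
$b{\left(L \right)} = -2 + L^{2}$ ($b{\left(L \right)} = L^{2} - 2 = -2 + L^{2}$)
$p{\left(W,C \right)} = \left(71 + W\right) \left(90 + C\right)$
$\left(-525 - 40 \left(-10 + b{\left(0 - 5 \right)}\right)\right) + p{\left(-48,-172 \right)} = \left(-525 - 40 \left(-10 - \left(2 - \left(0 - 5\right)^{2}\right)\right)\right) + \left(6390 + 71 \left(-172\right) + 90 \left(-48\right) - -8256\right) = \left(-525 - 40 \left(-10 - \left(2 - \left(0 - 5\right)^{2}\right)\right)\right) + \left(6390 - 12212 - 4320 + 8256\right) = \left(-525 - 40 \left(-10 - \left(2 - \left(-5\right)^{2}\right)\right)\right) - 1886 = \left(-525 - 40 \left(-10 + \left(-2 + 25\right)\right)\right) - 1886 = \left(-525 - 40 \left(-10 + 23\right)\right) - 1886 = \left(-525 - 520\right) - 1886 = -1045 - 1886 = -2931$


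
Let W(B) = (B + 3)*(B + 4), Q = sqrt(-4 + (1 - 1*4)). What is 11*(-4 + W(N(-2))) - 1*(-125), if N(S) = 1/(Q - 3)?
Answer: (-7789*I + 3809*sqrt(7))/(4*(-9*I + 5*sqrt(7))) ≈ 198.65 - 12.051*I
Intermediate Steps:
Q = I*sqrt(7) (Q = sqrt(-4 + (1 - 4)) = sqrt(-4 - 3) = sqrt(-7) = I*sqrt(7) ≈ 2.6458*I)
N(S) = 1/(-3 + I*sqrt(7)) (N(S) = 1/(I*sqrt(7) - 3) = 1/(-3 + I*sqrt(7)))
W(B) = (3 + B)*(4 + B)
11*(-4 + W(N(-2))) - 1*(-125) = 11*(-4 + (12 + (-3/16 - I*sqrt(7)/16)**2 + 7*(-3/16 - I*sqrt(7)/16))) - 1*(-125) = 11*(-4 + (12 + (-3/16 - I*sqrt(7)/16)**2 + (-21/16 - 7*I*sqrt(7)/16))) + 125 = 11*(-4 + (171/16 + (-3/16 - I*sqrt(7)/16)**2 - 7*I*sqrt(7)/16)) + 125 = 11*(107/16 + (-3/16 - I*sqrt(7)/16)**2 - 7*I*sqrt(7)/16) + 125 = (1177/16 + 11*(-3/16 - I*sqrt(7)/16)**2 - 77*I*sqrt(7)/16) + 125 = 3177/16 + 11*(-3/16 - I*sqrt(7)/16)**2 - 77*I*sqrt(7)/16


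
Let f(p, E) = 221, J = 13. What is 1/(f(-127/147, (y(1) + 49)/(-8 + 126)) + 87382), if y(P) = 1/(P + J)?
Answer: 1/87603 ≈ 1.1415e-5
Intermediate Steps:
y(P) = 1/(13 + P) (y(P) = 1/(P + 13) = 1/(13 + P))
1/(f(-127/147, (y(1) + 49)/(-8 + 126)) + 87382) = 1/(221 + 87382) = 1/87603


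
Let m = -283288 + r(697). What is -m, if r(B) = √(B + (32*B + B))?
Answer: 283288 - 17*√82 ≈ 2.8313e+5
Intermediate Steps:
r(B) = √34*√B (r(B) = √(B + 33*B) = √(34*B) = √34*√B)
m = -283288 + 17*√82 (m = -283288 + √34*√697 = -283288 + 17*√82 ≈ -2.8313e+5)
-m = -(-283288 + 17*√82) = 283288 - 17*√82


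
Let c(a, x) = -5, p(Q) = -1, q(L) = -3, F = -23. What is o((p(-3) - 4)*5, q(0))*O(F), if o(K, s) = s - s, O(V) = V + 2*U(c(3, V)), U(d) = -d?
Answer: 0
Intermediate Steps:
O(V) = 10 + V (O(V) = V + 2*(-1*(-5)) = V + 2*5 = V + 10 = 10 + V)
o(K, s) = 0
o((p(-3) - 4)*5, q(0))*O(F) = 0*(10 - 23) = 0*(-13) = 0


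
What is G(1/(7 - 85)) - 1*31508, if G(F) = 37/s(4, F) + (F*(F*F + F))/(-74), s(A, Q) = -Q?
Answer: -1005114423533/35116848 ≈ -28622.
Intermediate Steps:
G(F) = -37/F - F*(F + F**2)/74 (G(F) = 37/((-F)) + (F*(F*F + F))/(-74) = 37*(-1/F) + (F*(F**2 + F))*(-1/74) = -37/F + (F*(F + F**2))*(-1/74) = -37/F - F*(F + F**2)/74)
G(1/(7 - 85)) - 1*31508 = (-2738 + (1/(7 - 85))**3*(-1 - 1/(7 - 85)))/(74*(1/(7 - 85))) - 1*31508 = (-2738 + (1/(-78))**3*(-1 - 1/(-78)))/(74*(1/(-78))) - 31508 = (-2738 + (-1/78)**3*(-1 - 1*(-1/78)))/(74*(-1/78)) - 31508 = (1/74)*(-78)*(-2738 - (-1 + 1/78)/474552) - 31508 = (1/74)*(-78)*(-2738 - 1/474552*(-77/78)) - 31508 = (1/74)*(-78)*(-2738 + 77/37015056) - 31508 = (1/74)*(-78)*(-101347223251/37015056) - 31508 = 101347223251/35116848 - 31508 = -1005114423533/35116848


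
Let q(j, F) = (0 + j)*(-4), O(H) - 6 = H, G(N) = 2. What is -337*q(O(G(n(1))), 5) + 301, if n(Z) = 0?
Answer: 11085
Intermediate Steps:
O(H) = 6 + H
q(j, F) = -4*j (q(j, F) = j*(-4) = -4*j)
-337*q(O(G(n(1))), 5) + 301 = -(-1348)*(6 + 2) + 301 = -(-1348)*8 + 301 = -337*(-32) + 301 = 10784 + 301 = 11085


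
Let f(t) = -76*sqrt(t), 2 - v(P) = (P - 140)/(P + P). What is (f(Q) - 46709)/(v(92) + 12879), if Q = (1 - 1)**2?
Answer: -1074307/296269 ≈ -3.6261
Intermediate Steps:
Q = 0 (Q = 0**2 = 0)
v(P) = 2 - (-140 + P)/(2*P) (v(P) = 2 - (P - 140)/(P + P) = 2 - (-140 + P)/(2*P))
(f(Q) - 46709)/(v(92) + 12879) = (-76*sqrt(0) - 46709)/((3/2 + 70/92) + 12879) = (-76*0 - 46709)/((3/2 + 70*(1/92)) + 12879) = (0 - 46709)/((3/2 + 35/46) + 12879) = -46709/(52/23 + 12879) = -46709/296269/23 = -46709*23/296269 = -1074307/296269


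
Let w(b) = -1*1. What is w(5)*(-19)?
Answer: 19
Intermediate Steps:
w(b) = -1
w(5)*(-19) = -1*(-19) = 19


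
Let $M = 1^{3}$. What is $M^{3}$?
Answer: $1$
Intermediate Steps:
$M = 1$
$M^{3} = 1^{3} = 1$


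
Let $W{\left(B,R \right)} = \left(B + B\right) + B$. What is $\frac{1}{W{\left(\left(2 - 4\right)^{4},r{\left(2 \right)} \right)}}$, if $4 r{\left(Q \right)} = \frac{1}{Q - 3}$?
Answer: $\frac{1}{48} \approx 0.020833$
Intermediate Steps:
$r{\left(Q \right)} = \frac{1}{4 \left(-3 + Q\right)}$ ($r{\left(Q \right)} = \frac{1}{4 \left(Q - 3\right)} = \frac{1}{4 \left(-3 + Q\right)}$)
$W{\left(B,R \right)} = 3 B$ ($W{\left(B,R \right)} = 2 B + B = 3 B$)
$\frac{1}{W{\left(\left(2 - 4\right)^{4},r{\left(2 \right)} \right)}} = \frac{1}{3 \left(2 - 4\right)^{4}} = \frac{1}{3 \left(-2\right)^{4}} = \frac{1}{3 \cdot 16} = \frac{1}{48}$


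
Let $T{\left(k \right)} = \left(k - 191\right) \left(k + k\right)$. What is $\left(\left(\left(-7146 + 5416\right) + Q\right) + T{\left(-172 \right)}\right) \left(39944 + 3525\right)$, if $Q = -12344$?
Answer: $4816278262$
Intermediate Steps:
$T{\left(k \right)} = 2 k \left(-191 + k\right)$ ($T{\left(k \right)} = \left(-191 + k\right) 2 k = 2 k \left(-191 + k\right)$)
$\left(\left(\left(-7146 + 5416\right) + Q\right) + T{\left(-172 \right)}\right) \left(39944 + 3525\right) = \left(\left(\left(-7146 + 5416\right) - 12344\right) + 2 \left(-172\right) \left(-191 - 172\right)\right) \left(39944 + 3525\right) = \left(\left(-1730 - 12344\right) + 2 \left(-172\right) \left(-363\right)\right) 43469 = \left(-14074 + 124872\right) 43469 = 110798 \cdot 43469 = 4816278262$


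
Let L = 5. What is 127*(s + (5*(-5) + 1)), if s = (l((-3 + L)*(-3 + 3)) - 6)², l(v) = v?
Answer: 1524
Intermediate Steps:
s = 36 (s = ((-3 + 5)*(-3 + 3) - 6)² = (2*0 - 6)² = (0 - 6)² = (-6)² = 36)
127*(s + (5*(-5) + 1)) = 127*(36 + (5*(-5) + 1)) = 127*(36 + (-25 + 1)) = 127*(36 - 24) = 127*12 = 1524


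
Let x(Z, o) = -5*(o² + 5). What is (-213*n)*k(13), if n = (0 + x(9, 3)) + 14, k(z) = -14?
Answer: -166992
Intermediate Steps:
x(Z, o) = -25 - 5*o² (x(Z, o) = -5*(5 + o²) = -25 - 5*o²)
n = -56 (n = (0 + (-25 - 5*3²)) + 14 = (0 + (-25 - 5*9)) + 14 = (0 + (-25 - 45)) + 14 = (0 - 70) + 14 = -70 + 14 = -56)
(-213*n)*k(13) = -213*(-56)*(-14) = 11928*(-14) = -166992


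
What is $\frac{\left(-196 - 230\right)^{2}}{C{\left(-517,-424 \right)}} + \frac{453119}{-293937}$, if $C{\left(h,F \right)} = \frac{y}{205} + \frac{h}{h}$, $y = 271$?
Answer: $\frac{55790811596}{713847} \approx 78155.0$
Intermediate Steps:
$C{\left(h,F \right)} = \frac{476}{205}$ ($C{\left(h,F \right)} = \frac{271}{205} + \frac{h}{h} = 271 \cdot \frac{1}{205} + 1 = \frac{271}{205} + 1 = \frac{476}{205}$)
$\frac{\left(-196 - 230\right)^{2}}{C{\left(-517,-424 \right)}} + \frac{453119}{-293937} = \frac{\left(-196 - 230\right)^{2}}{\frac{476}{205}} + \frac{453119}{-293937} = \left(-426\right)^{2} \cdot \frac{205}{476} + 453119 \left(- \frac{1}{293937}\right) = 181476 \cdot \frac{205}{476} - \frac{453119}{293937} = \frac{9300645}{119} - \frac{453119}{293937} = \frac{55790811596}{713847}$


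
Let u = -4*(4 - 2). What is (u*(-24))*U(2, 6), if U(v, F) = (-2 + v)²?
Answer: 0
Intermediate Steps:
u = -8 (u = -4*2 = -8)
(u*(-24))*U(2, 6) = (-8*(-24))*(-2 + 2)² = 192*0² = 192*0 = 0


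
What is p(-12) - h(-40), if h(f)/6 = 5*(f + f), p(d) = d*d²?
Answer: 672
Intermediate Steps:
p(d) = d³
h(f) = 60*f (h(f) = 6*(5*(f + f)) = 6*(5*(2*f)) = 6*(10*f) = 60*f)
p(-12) - h(-40) = (-12)³ - 60*(-40) = -1728 - 1*(-2400) = -1728 + 2400 = 672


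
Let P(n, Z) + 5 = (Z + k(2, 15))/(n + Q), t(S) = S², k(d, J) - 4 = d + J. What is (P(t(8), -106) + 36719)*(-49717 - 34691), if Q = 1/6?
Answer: -238610949408/77 ≈ -3.0988e+9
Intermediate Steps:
k(d, J) = 4 + J + d (k(d, J) = 4 + (d + J) = 4 + (J + d) = 4 + J + d)
Q = ⅙ ≈ 0.16667
P(n, Z) = -5 + (21 + Z)/(⅙ + n) (P(n, Z) = -5 + (Z + (4 + 15 + 2))/(n + ⅙) = -5 + (Z + 21)/(⅙ + n) = -5 + (21 + Z)/(⅙ + n))
(P(t(8), -106) + 36719)*(-49717 - 34691) = ((121 - 30*8² + 6*(-106))/(1 + 6*8²) + 36719)*(-49717 - 34691) = ((121 - 30*64 - 636)/(1 + 6*64) + 36719)*(-84408) = ((121 - 1920 - 636)/(1 + 384) + 36719)*(-84408) = (-2435/385 + 36719)*(-84408) = ((1/385)*(-2435) + 36719)*(-84408) = (-487/77 + 36719)*(-84408) = (2826876/77)*(-84408) = -238610949408/77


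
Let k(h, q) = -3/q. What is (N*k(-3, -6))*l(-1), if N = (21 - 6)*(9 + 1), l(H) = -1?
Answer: -75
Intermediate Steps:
N = 150 (N = 15*10 = 150)
(N*k(-3, -6))*l(-1) = (150*(-3/(-6)))*(-1) = (150*(-3*(-⅙)))*(-1) = (150*(½))*(-1) = 75*(-1) = -75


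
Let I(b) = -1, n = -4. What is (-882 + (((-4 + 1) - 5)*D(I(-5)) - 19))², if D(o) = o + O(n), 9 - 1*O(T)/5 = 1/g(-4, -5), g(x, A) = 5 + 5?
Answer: 1560001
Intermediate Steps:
g(x, A) = 10
O(T) = 89/2 (O(T) = 45 - 5/10 = 45 - 5*⅒ = 45 - ½ = 89/2)
D(o) = 89/2 + o (D(o) = o + 89/2 = 89/2 + o)
(-882 + (((-4 + 1) - 5)*D(I(-5)) - 19))² = (-882 + (((-4 + 1) - 5)*(89/2 - 1) - 19))² = (-882 + ((-3 - 5)*(87/2) - 19))² = (-882 + (-8*87/2 - 19))² = (-882 + (-348 - 19))² = (-882 - 367)² = (-1249)² = 1560001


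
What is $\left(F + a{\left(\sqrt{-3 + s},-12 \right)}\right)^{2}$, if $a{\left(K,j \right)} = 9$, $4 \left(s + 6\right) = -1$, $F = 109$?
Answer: $13924$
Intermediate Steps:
$s = - \frac{25}{4}$ ($s = -6 + \frac{1}{4} \left(-1\right) = -6 - \frac{1}{4} = - \frac{25}{4} \approx -6.25$)
$\left(F + a{\left(\sqrt{-3 + s},-12 \right)}\right)^{2} = \left(109 + 9\right)^{2} = 118^{2} = 13924$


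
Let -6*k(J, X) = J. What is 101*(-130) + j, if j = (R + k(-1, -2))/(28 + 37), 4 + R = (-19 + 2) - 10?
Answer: -1024177/78 ≈ -13130.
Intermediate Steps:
k(J, X) = -J/6
R = -31 (R = -4 + ((-19 + 2) - 10) = -4 + (-17 - 10) = -4 - 27 = -31)
j = -37/78 (j = (-31 - 1/6*(-1))/(28 + 37) = (-31 + 1/6)/65 = -185/6*1/65 = -37/78 ≈ -0.47436)
101*(-130) + j = 101*(-130) - 37/78 = -13130 - 37/78 = -1024177/78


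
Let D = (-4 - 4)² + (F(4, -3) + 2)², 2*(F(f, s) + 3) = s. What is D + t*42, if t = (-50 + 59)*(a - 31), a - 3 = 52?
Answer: 36569/4 ≈ 9142.3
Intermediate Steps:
a = 55 (a = 3 + 52 = 55)
F(f, s) = -3 + s/2
t = 216 (t = (-50 + 59)*(55 - 31) = 9*24 = 216)
D = 281/4 (D = (-4 - 4)² + ((-3 + (½)*(-3)) + 2)² = (-8)² + ((-3 - 3/2) + 2)² = 64 + (-9/2 + 2)² = 64 + (-5/2)² = 64 + 25/4 = 281/4 ≈ 70.250)
D + t*42 = 281/4 + 216*42 = 281/4 + 9072 = 36569/4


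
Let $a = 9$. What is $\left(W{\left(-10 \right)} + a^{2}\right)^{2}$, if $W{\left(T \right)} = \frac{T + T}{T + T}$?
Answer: $6724$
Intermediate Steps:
$W{\left(T \right)} = 1$ ($W{\left(T \right)} = \frac{2 T}{2 T} = 2 T \frac{1}{2 T} = 1$)
$\left(W{\left(-10 \right)} + a^{2}\right)^{2} = \left(1 + 9^{2}\right)^{2} = \left(1 + 81\right)^{2} = 82^{2} = 6724$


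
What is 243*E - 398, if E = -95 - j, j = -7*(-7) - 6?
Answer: -33932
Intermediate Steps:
j = 43 (j = 49 - 6 = 43)
E = -138 (E = -95 - 1*43 = -95 - 43 = -138)
243*E - 398 = 243*(-138) - 398 = -33534 - 398 = -33932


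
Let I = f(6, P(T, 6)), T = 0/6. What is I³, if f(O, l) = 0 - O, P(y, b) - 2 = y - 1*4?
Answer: -216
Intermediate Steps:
T = 0 (T = 0*(⅙) = 0)
P(y, b) = -2 + y (P(y, b) = 2 + (y - 1*4) = 2 + (y - 4) = 2 + (-4 + y) = -2 + y)
f(O, l) = -O
I = -6 (I = -1*6 = -6)
I³ = (-6)³ = -216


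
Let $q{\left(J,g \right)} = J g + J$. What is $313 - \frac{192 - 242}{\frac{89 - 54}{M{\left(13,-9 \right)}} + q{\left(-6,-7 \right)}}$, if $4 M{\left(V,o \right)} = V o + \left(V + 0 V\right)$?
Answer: $\frac{283313}{901} \approx 314.44$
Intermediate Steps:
$q{\left(J,g \right)} = J + J g$
$M{\left(V,o \right)} = \frac{V}{4} + \frac{V o}{4}$ ($M{\left(V,o \right)} = \frac{V o + \left(V + 0 V\right)}{4} = \frac{V o + \left(V + 0\right)}{4} = \frac{V o + V}{4} = \frac{V + V o}{4} = \frac{V}{4} + \frac{V o}{4}$)
$313 - \frac{192 - 242}{\frac{89 - 54}{M{\left(13,-9 \right)}} + q{\left(-6,-7 \right)}} = 313 - \frac{192 - 242}{\frac{89 - 54}{\frac{1}{4} \cdot 13 \left(1 - 9\right)} - 6 \left(1 - 7\right)} = 313 - - \frac{50}{\frac{35}{\frac{1}{4} \cdot 13 \left(-8\right)} - -36} = 313 - - \frac{50}{\frac{35}{-26} + 36} = 313 - - \frac{50}{35 \left(- \frac{1}{26}\right) + 36} = 313 - - \frac{50}{- \frac{35}{26} + 36} = 313 - - \frac{50}{\frac{901}{26}} = 313 - \left(-50\right) \frac{26}{901} = 313 - - \frac{1300}{901} = 313 + \frac{1300}{901} = \frac{283313}{901}$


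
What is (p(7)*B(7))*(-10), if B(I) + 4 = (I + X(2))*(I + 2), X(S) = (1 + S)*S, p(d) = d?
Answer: -7910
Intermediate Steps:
X(S) = S*(1 + S)
B(I) = -4 + (2 + I)*(6 + I) (B(I) = -4 + (I + 2*(1 + 2))*(I + 2) = -4 + (I + 2*3)*(2 + I) = -4 + (I + 6)*(2 + I) = -4 + (6 + I)*(2 + I) = -4 + (2 + I)*(6 + I))
(p(7)*B(7))*(-10) = (7*(8 + 7² + 8*7))*(-10) = (7*(8 + 49 + 56))*(-10) = (7*113)*(-10) = 791*(-10) = -7910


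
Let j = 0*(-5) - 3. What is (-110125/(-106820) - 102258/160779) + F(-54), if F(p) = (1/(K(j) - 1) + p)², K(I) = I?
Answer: 13480574080041/4579843408 ≈ 2943.5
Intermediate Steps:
j = -3 (j = 0 - 3 = -3)
F(p) = (-¼ + p)² (F(p) = (1/(-3 - 1) + p)² = (1/(-4) + p)² = (-¼ + p)²)
(-110125/(-106820) - 102258/160779) + F(-54) = (-110125/(-106820) - 102258/160779) + (1 - 4*(-54))²/16 = (-110125*(-1/106820) - 102258*1/160779) + (1 + 216)²/16 = (22025/21364 - 34086/53593) + (1/16)*217² = 452172521/1144960852 + (1/16)*47089 = 452172521/1144960852 + 47089/16 = 13480574080041/4579843408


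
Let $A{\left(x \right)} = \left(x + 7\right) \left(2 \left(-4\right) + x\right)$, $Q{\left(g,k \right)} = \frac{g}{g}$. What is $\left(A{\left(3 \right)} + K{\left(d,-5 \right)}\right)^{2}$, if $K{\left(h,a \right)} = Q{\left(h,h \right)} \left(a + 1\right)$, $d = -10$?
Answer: $2916$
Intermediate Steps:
$Q{\left(g,k \right)} = 1$
$K{\left(h,a \right)} = 1 + a$ ($K{\left(h,a \right)} = 1 \left(a + 1\right) = 1 \left(1 + a\right) = 1 + a$)
$A{\left(x \right)} = \left(-8 + x\right) \left(7 + x\right)$ ($A{\left(x \right)} = \left(7 + x\right) \left(-8 + x\right) = \left(-8 + x\right) \left(7 + x\right)$)
$\left(A{\left(3 \right)} + K{\left(d,-5 \right)}\right)^{2} = \left(\left(-56 + 3^{2} - 3\right) + \left(1 - 5\right)\right)^{2} = \left(\left(-56 + 9 - 3\right) - 4\right)^{2} = \left(-50 - 4\right)^{2} = \left(-54\right)^{2} = 2916$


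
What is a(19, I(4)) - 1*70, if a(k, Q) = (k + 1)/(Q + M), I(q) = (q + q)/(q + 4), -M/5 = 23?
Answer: -4000/57 ≈ -70.175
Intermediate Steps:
M = -115 (M = -5*23 = -115)
I(q) = 2*q/(4 + q) (I(q) = (2*q)/(4 + q) = 2*q/(4 + q))
a(k, Q) = (1 + k)/(-115 + Q) (a(k, Q) = (k + 1)/(Q - 115) = (1 + k)/(-115 + Q))
a(19, I(4)) - 1*70 = (1 + 19)/(-115 + 2*4/(4 + 4)) - 1*70 = 20/(-115 + 2*4/8) - 70 = 20/(-115 + 2*4*(1/8)) - 70 = 20/(-115 + 1) - 70 = 20/(-114) - 70 = -1/114*20 - 70 = -10/57 - 70 = -4000/57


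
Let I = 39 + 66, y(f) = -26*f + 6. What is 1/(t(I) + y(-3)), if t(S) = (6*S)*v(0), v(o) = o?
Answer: 1/84 ≈ 0.011905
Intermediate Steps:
y(f) = 6 - 26*f
I = 105
t(S) = 0 (t(S) = (6*S)*0 = 0)
1/(t(I) + y(-3)) = 1/(0 + (6 - 26*(-3))) = 1/(0 + (6 + 78)) = 1/(0 + 84) = 1/84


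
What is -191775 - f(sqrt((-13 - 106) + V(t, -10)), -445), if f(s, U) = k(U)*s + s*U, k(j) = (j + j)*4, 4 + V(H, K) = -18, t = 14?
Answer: -191775 + 4005*I*sqrt(141) ≈ -1.9178e+5 + 47557.0*I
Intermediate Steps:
V(H, K) = -22 (V(H, K) = -4 - 18 = -22)
k(j) = 8*j (k(j) = (2*j)*4 = 8*j)
f(s, U) = 9*U*s (f(s, U) = (8*U)*s + s*U = 8*U*s + U*s = 9*U*s)
-191775 - f(sqrt((-13 - 106) + V(t, -10)), -445) = -191775 - 9*(-445)*sqrt((-13 - 106) - 22) = -191775 - 9*(-445)*sqrt(-119 - 22) = -191775 - 9*(-445)*sqrt(-141) = -191775 - 9*(-445)*I*sqrt(141) = -191775 - (-4005)*I*sqrt(141) = -191775 + 4005*I*sqrt(141)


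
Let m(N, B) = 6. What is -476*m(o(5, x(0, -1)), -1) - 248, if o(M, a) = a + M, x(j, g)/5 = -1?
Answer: -3104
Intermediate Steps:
x(j, g) = -5 (x(j, g) = 5*(-1) = -5)
o(M, a) = M + a
-476*m(o(5, x(0, -1)), -1) - 248 = -476*6 - 248 = -2856 - 248 = -3104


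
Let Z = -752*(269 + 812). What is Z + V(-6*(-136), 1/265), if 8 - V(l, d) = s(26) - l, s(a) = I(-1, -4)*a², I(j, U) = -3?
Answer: -810060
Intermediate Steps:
s(a) = -3*a²
Z = -812912 (Z = -752*1081 = -812912)
V(l, d) = 2036 + l (V(l, d) = 8 - (-3*26² - l) = 8 - (-3*676 - l) = 8 - (-2028 - l) = 8 + (2028 + l) = 2036 + l)
Z + V(-6*(-136), 1/265) = -812912 + (2036 - 6*(-136)) = -812912 + (2036 + 816) = -812912 + 2852 = -810060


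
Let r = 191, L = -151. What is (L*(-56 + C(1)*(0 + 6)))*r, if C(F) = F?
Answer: 1442050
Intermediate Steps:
(L*(-56 + C(1)*(0 + 6)))*r = -151*(-56 + 1*(0 + 6))*191 = -151*(-56 + 1*6)*191 = -151*(-56 + 6)*191 = -151*(-50)*191 = 7550*191 = 1442050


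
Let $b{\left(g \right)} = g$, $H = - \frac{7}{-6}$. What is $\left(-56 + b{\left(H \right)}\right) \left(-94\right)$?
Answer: $\frac{15463}{3} \approx 5154.3$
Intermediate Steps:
$H = \frac{7}{6}$ ($H = \left(-7\right) \left(- \frac{1}{6}\right) = \frac{7}{6} \approx 1.1667$)
$\left(-56 + b{\left(H \right)}\right) \left(-94\right) = \left(-56 + \frac{7}{6}\right) \left(-94\right) = \left(- \frac{329}{6}\right) \left(-94\right) = \frac{15463}{3}$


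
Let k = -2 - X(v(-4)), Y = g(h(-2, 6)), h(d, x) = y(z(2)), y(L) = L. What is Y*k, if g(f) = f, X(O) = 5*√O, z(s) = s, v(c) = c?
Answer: -4 - 20*I ≈ -4.0 - 20.0*I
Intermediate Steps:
h(d, x) = 2
Y = 2
k = -2 - 10*I (k = -2 - 5*√(-4) = -2 - 5*2*I = -2 - 10*I ≈ -2.0 - 10.0*I)
Y*k = 2*(-2 - 10*I) = -4 - 20*I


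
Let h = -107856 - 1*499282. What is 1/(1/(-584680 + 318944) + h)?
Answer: -265736/161338423569 ≈ -1.6471e-6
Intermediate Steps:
h = -607138 (h = -107856 - 499282 = -607138)
1/(1/(-584680 + 318944) + h) = 1/(1/(-584680 + 318944) - 607138) = 1/(1/(-265736) - 607138) = 1/(-1/265736 - 607138) = 1/(-161338423569/265736) = -265736/161338423569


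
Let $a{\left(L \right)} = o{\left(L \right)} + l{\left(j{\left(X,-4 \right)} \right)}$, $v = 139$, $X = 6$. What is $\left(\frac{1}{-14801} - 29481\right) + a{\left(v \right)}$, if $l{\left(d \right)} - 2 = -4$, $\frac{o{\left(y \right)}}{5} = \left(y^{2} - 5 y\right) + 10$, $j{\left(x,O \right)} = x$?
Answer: $\frac{942779296}{14801} \approx 63697.0$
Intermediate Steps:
$o{\left(y \right)} = 50 - 25 y + 5 y^{2}$ ($o{\left(y \right)} = 5 \left(\left(y^{2} - 5 y\right) + 10\right) = 5 \left(10 + y^{2} - 5 y\right) = 50 - 25 y + 5 y^{2}$)
$l{\left(d \right)} = -2$ ($l{\left(d \right)} = 2 - 4 = -2$)
$a{\left(L \right)} = 48 - 25 L + 5 L^{2}$ ($a{\left(L \right)} = \left(50 - 25 L + 5 L^{2}\right) - 2 = 48 - 25 L + 5 L^{2}$)
$\left(\frac{1}{-14801} - 29481\right) + a{\left(v \right)} = \left(\frac{1}{-14801} - 29481\right) + \left(48 - 3475 + 5 \cdot 139^{2}\right) = \left(- \frac{1}{14801} - 29481\right) + \left(48 - 3475 + 5 \cdot 19321\right) = - \frac{436348282}{14801} + \left(48 - 3475 + 96605\right) = - \frac{436348282}{14801} + 93178 = \frac{942779296}{14801}$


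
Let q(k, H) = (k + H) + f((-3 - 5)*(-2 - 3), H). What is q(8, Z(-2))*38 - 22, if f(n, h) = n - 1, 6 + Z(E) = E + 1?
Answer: 1498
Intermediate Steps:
Z(E) = -5 + E (Z(E) = -6 + (E + 1) = -6 + (1 + E) = -5 + E)
f(n, h) = -1 + n
q(k, H) = 39 + H + k (q(k, H) = (k + H) + (-1 + (-3 - 5)*(-2 - 3)) = (H + k) + (-1 - 8*(-5)) = (H + k) + (-1 + 40) = (H + k) + 39 = 39 + H + k)
q(8, Z(-2))*38 - 22 = (39 + (-5 - 2) + 8)*38 - 22 = (39 - 7 + 8)*38 - 22 = 40*38 - 22 = 1520 - 22 = 1498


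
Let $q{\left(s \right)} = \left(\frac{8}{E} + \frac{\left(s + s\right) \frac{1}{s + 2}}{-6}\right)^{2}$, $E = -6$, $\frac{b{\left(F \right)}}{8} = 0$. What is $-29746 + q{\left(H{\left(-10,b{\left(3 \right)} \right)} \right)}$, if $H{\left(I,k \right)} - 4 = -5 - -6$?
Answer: $- \frac{1457433}{49} \approx -29744.0$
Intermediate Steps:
$b{\left(F \right)} = 0$ ($b{\left(F \right)} = 8 \cdot 0 = 0$)
$H{\left(I,k \right)} = 5$ ($H{\left(I,k \right)} = 4 - -1 = 4 + \left(-5 + 6\right) = 4 + 1 = 5$)
$q{\left(s \right)} = \left(- \frac{4}{3} - \frac{s}{3 \left(2 + s\right)}\right)^{2}$ ($q{\left(s \right)} = \left(\frac{8}{-6} + \frac{\left(s + s\right) \frac{1}{s + 2}}{-6}\right)^{2} = \left(8 \left(- \frac{1}{6}\right) + \frac{2 s}{2 + s} \left(- \frac{1}{6}\right)\right)^{2} = \left(- \frac{4}{3} + \frac{2 s}{2 + s} \left(- \frac{1}{6}\right)\right)^{2} = \left(- \frac{4}{3} - \frac{s}{3 \left(2 + s\right)}\right)^{2}$)
$-29746 + q{\left(H{\left(-10,b{\left(3 \right)} \right)} \right)} = -29746 + \frac{\left(8 + 5 \cdot 5\right)^{2}}{9 \left(2 + 5\right)^{2}} = -29746 + \frac{\left(8 + 25\right)^{2}}{9 \cdot 49} = -29746 + \frac{1}{9} \cdot \frac{1}{49} \cdot 33^{2} = -29746 + \frac{1}{9} \cdot \frac{1}{49} \cdot 1089 = -29746 + \frac{121}{49} = - \frac{1457433}{49}$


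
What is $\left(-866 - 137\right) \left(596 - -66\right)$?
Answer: $-663986$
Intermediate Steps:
$\left(-866 - 137\right) \left(596 - -66\right) = - 1003 \left(596 + 66\right) = \left(-1003\right) 662 = -663986$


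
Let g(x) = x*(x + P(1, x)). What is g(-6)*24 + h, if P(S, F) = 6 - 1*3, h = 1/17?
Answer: 7345/17 ≈ 432.06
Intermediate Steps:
h = 1/17 ≈ 0.058824
P(S, F) = 3 (P(S, F) = 6 - 3 = 3)
g(x) = x*(3 + x) (g(x) = x*(x + 3) = x*(3 + x))
g(-6)*24 + h = -6*(3 - 6)*24 + 1/17 = -6*(-3)*24 + 1/17 = 18*24 + 1/17 = 432 + 1/17 = 7345/17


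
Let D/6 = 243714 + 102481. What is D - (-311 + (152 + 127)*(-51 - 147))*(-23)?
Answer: 799451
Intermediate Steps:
D = 2077170 (D = 6*(243714 + 102481) = 6*346195 = 2077170)
D - (-311 + (152 + 127)*(-51 - 147))*(-23) = 2077170 - (-311 + (152 + 127)*(-51 - 147))*(-23) = 2077170 - (-311 + 279*(-198))*(-23) = 2077170 - (-311 - 55242)*(-23) = 2077170 - (-55553)*(-23) = 2077170 - 1*1277719 = 2077170 - 1277719 = 799451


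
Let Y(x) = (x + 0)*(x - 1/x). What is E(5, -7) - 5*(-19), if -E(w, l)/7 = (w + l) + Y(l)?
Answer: -227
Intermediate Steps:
Y(x) = x*(x - 1/x)
E(w, l) = 7 - 7*l - 7*w - 7*l**2 (E(w, l) = -7*((w + l) + (-1 + l**2)) = -7*((l + w) + (-1 + l**2)) = -7*(-1 + l + w + l**2) = 7 - 7*l - 7*w - 7*l**2)
E(5, -7) - 5*(-19) = (7 - 7*(-7) - 7*5 - 7*(-7)**2) - 5*(-19) = (7 + 49 - 35 - 7*49) + 95 = (7 + 49 - 35 - 343) + 95 = -322 + 95 = -227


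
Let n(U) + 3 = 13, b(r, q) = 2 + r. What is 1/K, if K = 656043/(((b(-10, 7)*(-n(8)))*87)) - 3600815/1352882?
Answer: 1569343120/143747848921 ≈ 0.010917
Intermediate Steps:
n(U) = 10 (n(U) = -3 + 13 = 10)
K = 143747848921/1569343120 (K = 656043/((((2 - 10)*(-1*10))*87)) - 3600815/1352882 = 656043/((-8*(-10)*87)) - 3600815*1/1352882 = 656043/((80*87)) - 3600815/1352882 = 656043/6960 - 3600815/1352882 = 656043*(1/6960) - 3600815/1352882 = 218681/2320 - 3600815/1352882 = 143747848921/1569343120 ≈ 91.597)
1/K = 1/(143747848921/1569343120) = 1569343120/143747848921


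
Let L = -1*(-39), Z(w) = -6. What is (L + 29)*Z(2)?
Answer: -408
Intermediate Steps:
L = 39
(L + 29)*Z(2) = (39 + 29)*(-6) = 68*(-6) = -408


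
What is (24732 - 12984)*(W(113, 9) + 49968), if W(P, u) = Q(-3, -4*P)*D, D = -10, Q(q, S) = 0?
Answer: 587024064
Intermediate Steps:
W(P, u) = 0 (W(P, u) = 0*(-10) = 0)
(24732 - 12984)*(W(113, 9) + 49968) = (24732 - 12984)*(0 + 49968) = 11748*49968 = 587024064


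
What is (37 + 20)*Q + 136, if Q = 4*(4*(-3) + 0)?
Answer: -2600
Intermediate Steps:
Q = -48 (Q = 4*(-12 + 0) = 4*(-12) = -48)
(37 + 20)*Q + 136 = (37 + 20)*(-48) + 136 = 57*(-48) + 136 = -2736 + 136 = -2600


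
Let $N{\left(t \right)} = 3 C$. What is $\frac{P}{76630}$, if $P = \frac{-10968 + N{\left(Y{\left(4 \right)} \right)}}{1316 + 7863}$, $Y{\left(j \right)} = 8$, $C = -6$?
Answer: $- \frac{5493}{351693385} \approx -1.5619 \cdot 10^{-5}$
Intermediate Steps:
$N{\left(t \right)} = -18$ ($N{\left(t \right)} = 3 \left(-6\right) = -18$)
$P = - \frac{10986}{9179}$ ($P = \frac{-10968 - 18}{1316 + 7863} = - \frac{10986}{9179} \approx -1.1969$)
$\frac{P}{76630} = - \frac{10986}{9179 \cdot 76630} = \left(- \frac{10986}{9179}\right) \frac{1}{76630} = - \frac{5493}{351693385}$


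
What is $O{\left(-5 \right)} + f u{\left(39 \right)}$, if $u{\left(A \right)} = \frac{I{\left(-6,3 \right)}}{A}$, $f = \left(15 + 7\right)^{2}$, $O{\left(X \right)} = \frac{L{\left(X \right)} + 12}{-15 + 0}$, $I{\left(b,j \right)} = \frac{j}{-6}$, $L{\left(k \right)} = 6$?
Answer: $- \frac{1444}{195} \approx -7.4051$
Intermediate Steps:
$I{\left(b,j \right)} = - \frac{j}{6}$ ($I{\left(b,j \right)} = j \left(- \frac{1}{6}\right) = - \frac{j}{6}$)
$O{\left(X \right)} = - \frac{6}{5}$ ($O{\left(X \right)} = \frac{6 + 12}{-15 + 0} = \frac{18}{-15} = 18 \left(- \frac{1}{15}\right) = - \frac{6}{5}$)
$f = 484$ ($f = 22^{2} = 484$)
$u{\left(A \right)} = - \frac{1}{2 A}$ ($u{\left(A \right)} = \frac{\left(- \frac{1}{6}\right) 3}{A} = - \frac{1}{2 A}$)
$O{\left(-5 \right)} + f u{\left(39 \right)} = - \frac{6}{5} + 484 \left(- \frac{1}{2 \cdot 39}\right) = - \frac{6}{5} + 484 \left(\left(- \frac{1}{2}\right) \frac{1}{39}\right) = - \frac{6}{5} + 484 \left(- \frac{1}{78}\right) = - \frac{6}{5} - \frac{242}{39} = - \frac{1444}{195}$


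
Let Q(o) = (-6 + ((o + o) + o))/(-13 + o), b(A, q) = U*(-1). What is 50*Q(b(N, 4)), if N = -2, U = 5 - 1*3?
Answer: 40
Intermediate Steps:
U = 2 (U = 5 - 3 = 2)
b(A, q) = -2 (b(A, q) = 2*(-1) = -2)
Q(o) = (-6 + 3*o)/(-13 + o) (Q(o) = (-6 + (2*o + o))/(-13 + o) = (-6 + 3*o)/(-13 + o))
50*Q(b(N, 4)) = 50*(3*(-2 - 2)/(-13 - 2)) = 50*(3*(-4)/(-15)) = 50*(3*(-1/15)*(-4)) = 50*(⅘) = 40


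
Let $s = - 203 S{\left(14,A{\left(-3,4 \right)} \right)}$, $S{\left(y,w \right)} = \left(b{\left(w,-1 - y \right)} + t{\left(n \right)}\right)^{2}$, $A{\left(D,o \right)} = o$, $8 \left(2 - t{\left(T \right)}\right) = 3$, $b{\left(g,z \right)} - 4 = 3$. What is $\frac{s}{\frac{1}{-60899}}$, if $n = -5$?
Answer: $\frac{58857848217}{64} \approx 9.1965 \cdot 10^{8}$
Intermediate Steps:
$b{\left(g,z \right)} = 7$ ($b{\left(g,z \right)} = 4 + 3 = 7$)
$t{\left(T \right)} = \frac{13}{8}$ ($t{\left(T \right)} = 2 - \frac{3}{8} = \frac{13}{8}$)
$S{\left(y,w \right)} = \frac{4761}{64}$ ($S{\left(y,w \right)} = \left(7 + \frac{13}{8}\right)^{2} = \left(\frac{69}{8}\right)^{2} = \frac{4761}{64}$)
$s = - \frac{966483}{64}$ ($s = \left(-203\right) \frac{4761}{64} = - \frac{966483}{64} \approx -15101.0$)
$\frac{s}{\frac{1}{-60899}} = - \frac{966483}{64 \frac{1}{-60899}} = - \frac{966483}{64 \left(- \frac{1}{60899}\right)} = \left(- \frac{966483}{64}\right) \left(-60899\right) = \frac{58857848217}{64}$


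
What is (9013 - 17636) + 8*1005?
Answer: -583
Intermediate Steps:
(9013 - 17636) + 8*1005 = -8623 + 8040 = -583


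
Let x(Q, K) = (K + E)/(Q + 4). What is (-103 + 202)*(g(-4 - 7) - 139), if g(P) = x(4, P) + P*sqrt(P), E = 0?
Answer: -111177/8 - 1089*I*sqrt(11) ≈ -13897.0 - 3611.8*I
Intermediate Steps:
x(Q, K) = K/(4 + Q) (x(Q, K) = (K + 0)/(Q + 4) = K/(4 + Q))
g(P) = P**(3/2) + P/8 (g(P) = P/(4 + 4) + P*sqrt(P) = P/8 + P**(3/2) = P**(3/2) + P/8)
(-103 + 202)*(g(-4 - 7) - 139) = (-103 + 202)*(((-4 - 7)**(3/2) + (-4 - 7)/8) - 139) = 99*(((-11)**(3/2) + (1/8)*(-11)) - 139) = 99*((-11*I*sqrt(11) - 11/8) - 139) = 99*((-11/8 - 11*I*sqrt(11)) - 139) = 99*(-1123/8 - 11*I*sqrt(11)) = -111177/8 - 1089*I*sqrt(11)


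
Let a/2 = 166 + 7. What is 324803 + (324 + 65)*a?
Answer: 459397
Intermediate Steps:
a = 346 (a = 2*(166 + 7) = 2*173 = 346)
324803 + (324 + 65)*a = 324803 + (324 + 65)*346 = 324803 + 389*346 = 324803 + 134594 = 459397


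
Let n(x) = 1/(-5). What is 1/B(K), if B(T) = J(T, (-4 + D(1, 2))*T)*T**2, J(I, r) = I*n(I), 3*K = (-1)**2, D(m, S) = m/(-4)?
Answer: -135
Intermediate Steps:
D(m, S) = -m/4 (D(m, S) = m*(-1/4) = -m/4)
n(x) = -1/5 (n(x) = 1*(-1/5) = -1/5)
K = 1/3 (K = (1/3)*(-1)**2 = (1/3)*1 = 1/3 ≈ 0.33333)
J(I, r) = -I/5 (J(I, r) = I*(-1/5) = -I/5)
B(T) = -T**3/5 (B(T) = (-T/5)*T**2 = -T**3/5)
1/B(K) = 1/(-(1/3)**3/5) = 1/(-1/5*1/27) = 1/(-1/135) = -135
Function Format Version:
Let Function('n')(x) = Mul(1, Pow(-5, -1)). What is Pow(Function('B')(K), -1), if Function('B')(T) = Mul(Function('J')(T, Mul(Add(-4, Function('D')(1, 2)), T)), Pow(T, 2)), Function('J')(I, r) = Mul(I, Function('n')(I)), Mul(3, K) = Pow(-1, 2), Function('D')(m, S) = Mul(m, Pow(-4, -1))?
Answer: -135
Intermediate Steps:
Function('D')(m, S) = Mul(Rational(-1, 4), m) (Function('D')(m, S) = Mul(m, Rational(-1, 4)) = Mul(Rational(-1, 4), m))
Function('n')(x) = Rational(-1, 5) (Function('n')(x) = Mul(1, Rational(-1, 5)) = Rational(-1, 5))
K = Rational(1, 3) (K = Mul(Rational(1, 3), Pow(-1, 2)) = Mul(Rational(1, 3), 1) = Rational(1, 3) ≈ 0.33333)
Function('J')(I, r) = Mul(Rational(-1, 5), I) (Function('J')(I, r) = Mul(I, Rational(-1, 5)) = Mul(Rational(-1, 5), I))
Function('B')(T) = Mul(Rational(-1, 5), Pow(T, 3)) (Function('B')(T) = Mul(Mul(Rational(-1, 5), T), Pow(T, 2)) = Mul(Rational(-1, 5), Pow(T, 3)))
Pow(Function('B')(K), -1) = Pow(Mul(Rational(-1, 5), Pow(Rational(1, 3), 3)), -1) = Pow(Mul(Rational(-1, 5), Rational(1, 27)), -1) = Pow(Rational(-1, 135), -1) = -135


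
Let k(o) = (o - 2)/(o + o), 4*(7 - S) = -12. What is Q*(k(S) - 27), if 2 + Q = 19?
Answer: -2261/5 ≈ -452.20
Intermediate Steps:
S = 10 (S = 7 - 1/4*(-12) = 7 + 3 = 10)
Q = 17 (Q = -2 + 19 = 17)
k(o) = (-2 + o)/(2*o) (k(o) = (-2 + o)/((2*o)) = (-2 + o)*(1/(2*o)) = (-2 + o)/(2*o))
Q*(k(S) - 27) = 17*((1/2)*(-2 + 10)/10 - 27) = 17*((1/2)*(1/10)*8 - 27) = 17*(2/5 - 27) = 17*(-133/5) = -2261/5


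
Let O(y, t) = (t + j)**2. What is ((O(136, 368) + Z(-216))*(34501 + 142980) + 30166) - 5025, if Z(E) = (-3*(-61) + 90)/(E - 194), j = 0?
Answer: 9854388502537/410 ≈ 2.4035e+10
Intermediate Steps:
O(y, t) = t**2 (O(y, t) = (t + 0)**2 = t**2)
Z(E) = 273/(-194 + E) (Z(E) = (183 + 90)/(-194 + E) = 273/(-194 + E))
((O(136, 368) + Z(-216))*(34501 + 142980) + 30166) - 5025 = ((368**2 + 273/(-194 - 216))*(34501 + 142980) + 30166) - 5025 = ((135424 + 273/(-410))*177481 + 30166) - 5025 = ((135424 + 273*(-1/410))*177481 + 30166) - 5025 = ((135424 - 273/410)*177481 + 30166) - 5025 = ((55523567/410)*177481 + 30166) - 5025 = (9854378194727/410 + 30166) - 5025 = 9854390562787/410 - 5025 = 9854388502537/410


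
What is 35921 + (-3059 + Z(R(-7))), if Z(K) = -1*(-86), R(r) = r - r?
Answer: 32948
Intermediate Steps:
R(r) = 0
Z(K) = 86
35921 + (-3059 + Z(R(-7))) = 35921 + (-3059 + 86) = 35921 - 2973 = 32948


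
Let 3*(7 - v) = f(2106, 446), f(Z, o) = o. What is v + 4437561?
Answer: 13312258/3 ≈ 4.4374e+6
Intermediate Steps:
v = -425/3 (v = 7 - ⅓*446 = 7 - 446/3 = -425/3 ≈ -141.67)
v + 4437561 = -425/3 + 4437561 = 13312258/3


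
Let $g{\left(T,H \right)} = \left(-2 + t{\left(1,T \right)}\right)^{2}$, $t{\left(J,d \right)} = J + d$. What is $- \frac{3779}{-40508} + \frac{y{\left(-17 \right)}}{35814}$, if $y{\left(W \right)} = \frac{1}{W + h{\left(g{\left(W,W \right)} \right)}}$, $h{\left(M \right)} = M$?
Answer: $\frac{20774880025}{222690664092} \approx 0.09329$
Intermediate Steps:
$g{\left(T,H \right)} = \left(-1 + T\right)^{2}$ ($g{\left(T,H \right)} = \left(-2 + \left(1 + T\right)\right)^{2} = \left(-1 + T\right)^{2}$)
$y{\left(W \right)} = \frac{1}{W + \left(-1 + W\right)^{2}}$
$- \frac{3779}{-40508} + \frac{y{\left(-17 \right)}}{35814} = - \frac{3779}{-40508} + \frac{1}{\left(-17 + \left(-1 - 17\right)^{2}\right) 35814} = \left(-3779\right) \left(- \frac{1}{40508}\right) + \frac{1}{-17 + \left(-18\right)^{2}} \cdot \frac{1}{35814} = \frac{3779}{40508} + \frac{1}{-17 + 324} \cdot \frac{1}{35814} = \frac{3779}{40508} + \frac{1}{307} \cdot \frac{1}{35814} = \frac{3779}{40508} + \frac{1}{10994898} = \frac{20774880025}{222690664092}$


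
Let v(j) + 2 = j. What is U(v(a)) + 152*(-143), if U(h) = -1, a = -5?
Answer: -21737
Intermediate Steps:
v(j) = -2 + j
U(v(a)) + 152*(-143) = -1 + 152*(-143) = -1 - 21736 = -21737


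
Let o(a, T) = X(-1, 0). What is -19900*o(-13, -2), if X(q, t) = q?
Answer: 19900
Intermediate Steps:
o(a, T) = -1
-19900*o(-13, -2) = -19900*(-1) = 19900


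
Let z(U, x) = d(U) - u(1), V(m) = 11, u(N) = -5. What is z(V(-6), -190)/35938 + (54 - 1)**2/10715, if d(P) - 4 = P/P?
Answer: 50528496/192537835 ≈ 0.26243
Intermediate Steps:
d(P) = 5 (d(P) = 4 + P/P = 4 + 1 = 5)
z(U, x) = 10 (z(U, x) = 5 - 1*(-5) = 5 + 5 = 10)
z(V(-6), -190)/35938 + (54 - 1)**2/10715 = 10/35938 + (54 - 1)**2/10715 = 10*(1/35938) + 53**2*(1/10715) = 5/17969 + 2809*(1/10715) = 5/17969 + 2809/10715 = 50528496/192537835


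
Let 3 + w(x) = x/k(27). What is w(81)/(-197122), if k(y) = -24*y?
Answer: 25/1576976 ≈ 1.5853e-5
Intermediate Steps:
w(x) = -3 - x/648 (w(x) = -3 + x/((-24*27)) = -3 + x/(-648) = -3 + x*(-1/648) = -3 - x/648)
w(81)/(-197122) = (-3 - 1/648*81)/(-197122) = (-3 - ⅛)*(-1/197122) = -25/8*(-1/197122) = 25/1576976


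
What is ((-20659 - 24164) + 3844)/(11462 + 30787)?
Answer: -40979/42249 ≈ -0.96994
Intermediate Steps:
((-20659 - 24164) + 3844)/(11462 + 30787) = (-44823 + 3844)/42249 = -40979*1/42249 = -40979/42249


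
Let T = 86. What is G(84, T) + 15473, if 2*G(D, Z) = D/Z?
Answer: 665360/43 ≈ 15473.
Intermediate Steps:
G(D, Z) = D/(2*Z) (G(D, Z) = (D/Z)/2 = D/(2*Z))
G(84, T) + 15473 = (1/2)*84/86 + 15473 = (1/2)*84*(1/86) + 15473 = 21/43 + 15473 = 665360/43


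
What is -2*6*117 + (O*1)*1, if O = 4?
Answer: -1400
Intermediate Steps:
-2*6*117 + (O*1)*1 = -2*6*117 + (4*1)*1 = -12*117 + 4*1 = -1404 + 4 = -1400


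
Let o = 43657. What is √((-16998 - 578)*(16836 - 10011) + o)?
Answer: I*√119912543 ≈ 10950.0*I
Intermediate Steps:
√((-16998 - 578)*(16836 - 10011) + o) = √((-16998 - 578)*(16836 - 10011) + 43657) = √(-17576*6825 + 43657) = √(-119956200 + 43657) = √(-119912543) = I*√119912543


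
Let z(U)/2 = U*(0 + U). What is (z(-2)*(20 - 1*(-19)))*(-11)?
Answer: -3432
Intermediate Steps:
z(U) = 2*U² (z(U) = 2*(U*(0 + U)) = 2*(U*U) = 2*U²)
(z(-2)*(20 - 1*(-19)))*(-11) = ((2*(-2)²)*(20 - 1*(-19)))*(-11) = ((2*4)*(20 + 19))*(-11) = (8*39)*(-11) = 312*(-11) = -3432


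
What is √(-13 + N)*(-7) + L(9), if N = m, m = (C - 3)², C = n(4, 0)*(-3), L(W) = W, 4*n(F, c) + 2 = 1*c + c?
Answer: 9 - 7*I*√43/2 ≈ 9.0 - 22.951*I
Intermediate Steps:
n(F, c) = -½ + c/2 (n(F, c) = -½ + (1*c + c)/4 = -½ + (c + c)/4 = -½ + (2*c)/4 = -½ + c/2)
C = 3/2 (C = (-½ + (½)*0)*(-3) = (-½ + 0)*(-3) = -½*(-3) = 3/2 ≈ 1.5000)
m = 9/4 (m = (3/2 - 3)² = (-3/2)² = 9/4 ≈ 2.2500)
N = 9/4 ≈ 2.2500
√(-13 + N)*(-7) + L(9) = √(-13 + 9/4)*(-7) + 9 = √(-43/4)*(-7) + 9 = (I*√43/2)*(-7) + 9 = -7*I*√43/2 + 9 = 9 - 7*I*√43/2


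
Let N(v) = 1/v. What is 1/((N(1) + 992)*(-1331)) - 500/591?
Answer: -73426899/86790517 ≈ -0.84602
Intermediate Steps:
1/((N(1) + 992)*(-1331)) - 500/591 = 1/((1/1 + 992)*(-1331)) - 500/591 = -1/1331/(1 + 992) - 500*1/591 = -1/1331/993 - 500/591 = (1/993)*(-1/1331) - 500/591 = -1/1321683 - 500/591 = -73426899/86790517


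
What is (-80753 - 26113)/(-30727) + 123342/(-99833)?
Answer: 6878823744/3067568591 ≈ 2.2424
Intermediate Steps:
(-80753 - 26113)/(-30727) + 123342/(-99833) = -106866*(-1/30727) + 123342*(-1/99833) = 106866/30727 - 123342/99833 = 6878823744/3067568591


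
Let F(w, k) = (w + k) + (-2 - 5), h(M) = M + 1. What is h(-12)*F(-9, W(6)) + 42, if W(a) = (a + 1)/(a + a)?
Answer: 2539/12 ≈ 211.58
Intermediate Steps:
W(a) = (1 + a)/(2*a) (W(a) = (1 + a)/((2*a)) = (1 + a)*(1/(2*a)) = (1 + a)/(2*a))
h(M) = 1 + M
F(w, k) = -7 + k + w (F(w, k) = (k + w) - 7 = -7 + k + w)
h(-12)*F(-9, W(6)) + 42 = (1 - 12)*(-7 + (½)*(1 + 6)/6 - 9) + 42 = -11*(-7 + (½)*(⅙)*7 - 9) + 42 = -11*(-7 + 7/12 - 9) + 42 = -11*(-185/12) + 42 = 2035/12 + 42 = 2539/12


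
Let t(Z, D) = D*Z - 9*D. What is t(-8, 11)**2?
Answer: 34969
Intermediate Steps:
t(Z, D) = -9*D + D*Z
t(-8, 11)**2 = (11*(-9 - 8))**2 = (11*(-17))**2 = (-187)**2 = 34969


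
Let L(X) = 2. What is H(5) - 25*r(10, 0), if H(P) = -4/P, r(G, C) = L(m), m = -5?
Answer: -254/5 ≈ -50.800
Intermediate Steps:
r(G, C) = 2
H(5) - 25*r(10, 0) = -4/5 - 25*2 = -4*⅕ - 50 = -⅘ - 50 = -254/5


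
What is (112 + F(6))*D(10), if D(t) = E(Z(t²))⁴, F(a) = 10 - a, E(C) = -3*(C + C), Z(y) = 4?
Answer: 38486016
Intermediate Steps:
E(C) = -6*C
D(t) = 331776 (D(t) = (-6*4)⁴ = (-24)⁴ = 331776)
(112 + F(6))*D(10) = (112 + (10 - 1*6))*331776 = (112 + (10 - 6))*331776 = (112 + 4)*331776 = 116*331776 = 38486016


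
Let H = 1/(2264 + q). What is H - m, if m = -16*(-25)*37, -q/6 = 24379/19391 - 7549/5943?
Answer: -1287175516352829/86971321268 ≈ -14800.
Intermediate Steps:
q = 2996524/38413571 (q = -6*(24379/19391 - 7549/5943) = -6*(-1498262/115240713) = 2996524/38413571 ≈ 0.078007)
m = 14800 (m = 400*37 = 14800)
H = 38413571/86971321268 (H = 1/(2264 + 2996524/38413571) = 1/(86971321268/38413571) = 38413571/86971321268 ≈ 0.00044168)
H - m = 38413571/86971321268 - 1*14800 = 38413571/86971321268 - 14800 = -1287175516352829/86971321268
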